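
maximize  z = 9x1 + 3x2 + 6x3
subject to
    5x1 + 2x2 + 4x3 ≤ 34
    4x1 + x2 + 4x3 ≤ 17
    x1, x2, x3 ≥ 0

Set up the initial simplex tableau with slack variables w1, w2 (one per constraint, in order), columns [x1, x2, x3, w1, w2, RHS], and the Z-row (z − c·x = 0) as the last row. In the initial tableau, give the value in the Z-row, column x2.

The Z-row carries the negated objective coefficients: the x2 entry is -3.

-3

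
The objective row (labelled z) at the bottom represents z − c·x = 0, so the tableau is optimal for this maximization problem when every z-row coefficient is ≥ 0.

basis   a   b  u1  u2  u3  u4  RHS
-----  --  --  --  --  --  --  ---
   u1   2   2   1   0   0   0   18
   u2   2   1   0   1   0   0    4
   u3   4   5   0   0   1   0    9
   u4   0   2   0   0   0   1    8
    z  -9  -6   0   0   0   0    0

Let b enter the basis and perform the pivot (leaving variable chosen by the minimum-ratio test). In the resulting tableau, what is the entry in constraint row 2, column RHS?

Ratio test on column b — row 1: 18/2 = 9; row 2: 4/1 = 4; row 3: 9/5 = 9/5; row 4: 8/2 = 4. Minimum is 9/5 at row 3 (u3 leaves); pivot element 5.
Divide row 3 by 5; eliminate column b from the other rows.
Row 2 update in column RHS: 4 − 1·(9/5) = 11/5.

11/5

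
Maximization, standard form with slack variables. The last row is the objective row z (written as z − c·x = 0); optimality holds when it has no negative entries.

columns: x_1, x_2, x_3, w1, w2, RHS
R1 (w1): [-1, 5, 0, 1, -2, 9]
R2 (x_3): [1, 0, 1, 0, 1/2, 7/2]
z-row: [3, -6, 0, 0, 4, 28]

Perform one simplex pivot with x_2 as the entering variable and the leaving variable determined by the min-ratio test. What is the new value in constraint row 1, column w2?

-2/5

Ratio test on column x_2 — row 1: 9/5 = 9/5; row 2: entry 0 ≤ 0. Minimum is 9/5 at row 1 (w1 leaves); pivot element 5.
Divide row 1 by 5; eliminate column x_2 from the other rows.
In the new row 1, the w2 entry is the old entry divided by the pivot: (-2)/5 = -2/5.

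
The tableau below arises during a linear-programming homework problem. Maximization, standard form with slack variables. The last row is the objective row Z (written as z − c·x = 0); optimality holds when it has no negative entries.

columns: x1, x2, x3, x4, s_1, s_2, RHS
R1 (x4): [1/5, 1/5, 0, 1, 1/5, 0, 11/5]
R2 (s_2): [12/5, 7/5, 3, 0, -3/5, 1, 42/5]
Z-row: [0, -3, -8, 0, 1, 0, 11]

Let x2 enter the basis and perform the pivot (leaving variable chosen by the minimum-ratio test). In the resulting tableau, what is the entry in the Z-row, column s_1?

-2/7

Ratio test on column x2 — row 1: (11/5)/(1/5) = 11; row 2: (42/5)/(7/5) = 6. Minimum is 6 at row 2 (s_2 leaves); pivot element 7/5.
Divide row 2 by 7/5; eliminate column x2 from the other rows.
Z-row update in column s_1: 1 − (-3)·(-3/7) = -2/7.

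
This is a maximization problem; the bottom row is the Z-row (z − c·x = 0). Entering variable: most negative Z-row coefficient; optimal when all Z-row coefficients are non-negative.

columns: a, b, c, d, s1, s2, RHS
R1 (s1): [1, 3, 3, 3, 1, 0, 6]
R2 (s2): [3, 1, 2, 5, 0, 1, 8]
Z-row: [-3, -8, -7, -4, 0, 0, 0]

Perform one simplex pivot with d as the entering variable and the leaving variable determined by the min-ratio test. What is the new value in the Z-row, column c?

-27/5

Ratio test on column d — row 1: 6/3 = 2; row 2: 8/5 = 8/5. Minimum is 8/5 at row 2 (s2 leaves); pivot element 5.
Divide row 2 by 5; eliminate column d from the other rows.
Z-row update in column c: -7 − (-4)·(2/5) = -27/5.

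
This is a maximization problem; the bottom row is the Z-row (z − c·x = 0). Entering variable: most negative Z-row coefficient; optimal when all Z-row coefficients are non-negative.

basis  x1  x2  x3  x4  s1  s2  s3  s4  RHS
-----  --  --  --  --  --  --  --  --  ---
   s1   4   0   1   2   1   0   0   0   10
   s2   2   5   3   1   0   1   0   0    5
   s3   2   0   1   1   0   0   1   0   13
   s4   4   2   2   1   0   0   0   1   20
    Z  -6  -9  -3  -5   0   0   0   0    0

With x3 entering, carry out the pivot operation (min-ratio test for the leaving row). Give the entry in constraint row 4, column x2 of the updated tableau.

-4/3

Ratio test on column x3 — row 1: 10/1 = 10; row 2: 5/3 = 5/3; row 3: 13/1 = 13; row 4: 20/2 = 10. Minimum is 5/3 at row 2 (s2 leaves); pivot element 3.
Divide row 2 by 3; eliminate column x3 from the other rows.
Row 4 update in column x2: 2 − 2·(5/3) = -4/3.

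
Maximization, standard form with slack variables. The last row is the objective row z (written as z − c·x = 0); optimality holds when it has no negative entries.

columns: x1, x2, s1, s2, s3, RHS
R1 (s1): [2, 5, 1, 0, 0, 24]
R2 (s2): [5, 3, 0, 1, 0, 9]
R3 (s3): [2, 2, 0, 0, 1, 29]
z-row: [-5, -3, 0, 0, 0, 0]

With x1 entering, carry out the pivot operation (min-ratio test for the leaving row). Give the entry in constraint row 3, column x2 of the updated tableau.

4/5

Ratio test on column x1 — row 1: 24/2 = 12; row 2: 9/5 = 9/5; row 3: 29/2 = 29/2. Minimum is 9/5 at row 2 (s2 leaves); pivot element 5.
Divide row 2 by 5; eliminate column x1 from the other rows.
Row 3 update in column x2: 2 − 2·(3/5) = 4/5.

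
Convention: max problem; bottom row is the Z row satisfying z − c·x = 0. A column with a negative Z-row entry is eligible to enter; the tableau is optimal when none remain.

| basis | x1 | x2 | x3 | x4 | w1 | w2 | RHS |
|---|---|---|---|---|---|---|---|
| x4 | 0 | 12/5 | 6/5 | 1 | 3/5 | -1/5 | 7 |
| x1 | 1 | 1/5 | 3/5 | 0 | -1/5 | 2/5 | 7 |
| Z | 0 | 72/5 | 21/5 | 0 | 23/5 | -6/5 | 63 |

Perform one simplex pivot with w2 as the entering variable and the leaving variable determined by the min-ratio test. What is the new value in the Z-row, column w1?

4

Ratio test on column w2 — row 1: entry -1/5 ≤ 0; row 2: 7/(2/5) = 35/2. Minimum is 35/2 at row 2 (x1 leaves); pivot element 2/5.
Divide row 2 by 2/5; eliminate column w2 from the other rows.
Z-row update in column w1: 23/5 − (-6/5)·(-1/2) = 4.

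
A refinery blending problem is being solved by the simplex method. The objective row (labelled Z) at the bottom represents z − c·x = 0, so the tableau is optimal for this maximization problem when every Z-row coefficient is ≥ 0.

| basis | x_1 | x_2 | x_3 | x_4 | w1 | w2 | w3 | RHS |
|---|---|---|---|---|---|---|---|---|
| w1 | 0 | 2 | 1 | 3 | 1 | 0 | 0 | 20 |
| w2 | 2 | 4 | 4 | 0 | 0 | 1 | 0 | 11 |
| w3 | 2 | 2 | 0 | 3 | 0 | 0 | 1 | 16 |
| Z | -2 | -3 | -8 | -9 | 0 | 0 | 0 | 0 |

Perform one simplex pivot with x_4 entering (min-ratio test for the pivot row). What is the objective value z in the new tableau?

Ratio test on column x_4 — row 1: 20/3 = 20/3; row 2: entry 0 ≤ 0; row 3: 16/3 = 16/3. Minimum is 16/3 at row 3 (w3 leaves); pivot element 3.
Pivot on row 3; the Z-row RHS becomes 0 − (-9)·(16/3) = 48.

48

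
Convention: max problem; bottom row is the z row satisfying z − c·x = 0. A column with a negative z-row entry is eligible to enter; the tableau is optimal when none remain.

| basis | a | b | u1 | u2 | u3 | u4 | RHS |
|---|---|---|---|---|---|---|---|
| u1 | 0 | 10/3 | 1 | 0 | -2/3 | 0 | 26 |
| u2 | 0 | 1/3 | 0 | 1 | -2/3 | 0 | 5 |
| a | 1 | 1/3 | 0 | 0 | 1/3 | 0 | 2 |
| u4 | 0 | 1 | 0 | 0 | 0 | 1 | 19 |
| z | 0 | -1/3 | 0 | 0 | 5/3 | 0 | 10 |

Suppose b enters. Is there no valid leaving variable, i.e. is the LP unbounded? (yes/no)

Column b has positive entries in row(s) 1, 2, 3, 4, so the ratio test bounds it — not unbounded.

no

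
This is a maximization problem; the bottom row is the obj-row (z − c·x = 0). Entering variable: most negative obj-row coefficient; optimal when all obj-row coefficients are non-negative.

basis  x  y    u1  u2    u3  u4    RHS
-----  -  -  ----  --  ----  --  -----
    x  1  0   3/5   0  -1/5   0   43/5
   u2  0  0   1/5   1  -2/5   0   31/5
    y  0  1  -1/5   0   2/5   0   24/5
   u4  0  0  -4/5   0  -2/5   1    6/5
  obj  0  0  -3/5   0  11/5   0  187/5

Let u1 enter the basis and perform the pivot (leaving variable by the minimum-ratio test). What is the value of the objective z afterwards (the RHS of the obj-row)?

46

Ratio test on column u1 — row 1: (43/5)/(3/5) = 43/3; row 2: (31/5)/(1/5) = 31; row 3: entry -1/5 ≤ 0; row 4: entry -4/5 ≤ 0. Minimum is 43/3 at row 1 (x leaves); pivot element 3/5.
Pivot on row 1; the obj-row RHS becomes 187/5 − (-3/5)·(43/3) = 46.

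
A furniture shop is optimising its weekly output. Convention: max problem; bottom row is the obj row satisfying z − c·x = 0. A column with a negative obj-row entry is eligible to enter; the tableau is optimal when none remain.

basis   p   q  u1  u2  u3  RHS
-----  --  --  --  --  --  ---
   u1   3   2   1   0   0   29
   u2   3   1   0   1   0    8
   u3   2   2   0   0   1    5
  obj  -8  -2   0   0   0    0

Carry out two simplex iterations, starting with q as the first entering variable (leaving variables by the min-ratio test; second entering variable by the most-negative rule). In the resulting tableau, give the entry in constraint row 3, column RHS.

5/2

Ratio test on column q — row 1: 29/2 = 29/2; row 2: 8/1 = 8; row 3: 5/2 = 5/2. Minimum is 5/2 at row 3 (u3 leaves); pivot element 2.
Divide row 3 by 2; eliminate column q from the other rows.
Second iteration: most negative obj-row entry is -6 in column p, so p enters.
Ratio test on column p — row 1: 24/1 = 24; row 2: (11/2)/2 = 11/4; row 3: (5/2)/1 = 5/2. Minimum is 5/2 at row 3 (q leaves); pivot element 1.
Divide row 3 by 1; eliminate column p from the other rows.
After both pivots, the entry at constraint row 3, column RHS is 5/2.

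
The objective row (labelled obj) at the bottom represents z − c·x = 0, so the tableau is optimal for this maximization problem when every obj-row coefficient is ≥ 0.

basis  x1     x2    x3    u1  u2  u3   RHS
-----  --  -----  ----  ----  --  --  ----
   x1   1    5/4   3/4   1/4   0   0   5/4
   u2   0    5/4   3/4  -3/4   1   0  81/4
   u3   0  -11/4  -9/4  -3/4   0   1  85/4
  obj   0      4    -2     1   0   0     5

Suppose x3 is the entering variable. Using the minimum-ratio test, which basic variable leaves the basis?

x1

Column x3 entries and ratios — x1: (5/4)/(3/4) = 5/3; u2: (81/4)/(3/4) = 27; u3: -9/4 ≤ 0, skip.
Smallest ratio is 5/3 in the row of x1, so x1 leaves.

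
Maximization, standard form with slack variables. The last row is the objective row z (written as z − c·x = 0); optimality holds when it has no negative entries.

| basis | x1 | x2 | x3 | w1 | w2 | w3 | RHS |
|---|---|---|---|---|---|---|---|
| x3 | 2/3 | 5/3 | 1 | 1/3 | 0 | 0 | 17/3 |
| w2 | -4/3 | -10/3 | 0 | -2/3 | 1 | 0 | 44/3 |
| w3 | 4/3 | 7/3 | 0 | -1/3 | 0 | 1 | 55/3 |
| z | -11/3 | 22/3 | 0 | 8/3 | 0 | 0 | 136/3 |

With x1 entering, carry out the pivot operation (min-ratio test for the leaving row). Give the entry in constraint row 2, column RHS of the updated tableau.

26

Ratio test on column x1 — row 1: (17/3)/(2/3) = 17/2; row 2: entry -4/3 ≤ 0; row 3: (55/3)/(4/3) = 55/4. Minimum is 17/2 at row 1 (x3 leaves); pivot element 2/3.
Divide row 1 by 2/3; eliminate column x1 from the other rows.
Row 2 update in column RHS: 44/3 − (-4/3)·(17/2) = 26.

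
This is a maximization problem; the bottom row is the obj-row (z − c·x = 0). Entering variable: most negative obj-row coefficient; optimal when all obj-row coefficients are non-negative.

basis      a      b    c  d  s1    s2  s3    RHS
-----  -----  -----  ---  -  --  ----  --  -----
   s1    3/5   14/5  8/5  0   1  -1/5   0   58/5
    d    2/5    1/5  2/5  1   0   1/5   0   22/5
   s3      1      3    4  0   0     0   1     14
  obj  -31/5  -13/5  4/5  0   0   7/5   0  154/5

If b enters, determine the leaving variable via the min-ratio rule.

Column b entries and ratios — s1: (58/5)/(14/5) = 29/7; d: (22/5)/(1/5) = 22; s3: 14/3 = 14/3.
Smallest ratio is 29/7 in the row of s1, so s1 leaves.

s1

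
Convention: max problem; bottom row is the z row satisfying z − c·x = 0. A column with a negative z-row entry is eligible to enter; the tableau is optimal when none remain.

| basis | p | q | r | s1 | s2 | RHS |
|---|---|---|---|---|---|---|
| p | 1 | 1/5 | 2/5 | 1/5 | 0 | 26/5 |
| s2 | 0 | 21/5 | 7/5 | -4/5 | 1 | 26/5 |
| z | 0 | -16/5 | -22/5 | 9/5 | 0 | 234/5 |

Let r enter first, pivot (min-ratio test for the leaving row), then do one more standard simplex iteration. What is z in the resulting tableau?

208/3

Ratio test on column r — row 1: (26/5)/(2/5) = 13; row 2: (26/5)/(7/5) = 26/7. Minimum is 26/7 at row 2 (s2 leaves); pivot element 7/5.
Pivot on row 2; the z-row RHS becomes 234/5 − (-22/5)·(26/7) = 442/7.
Next entering variable (most negative z-row entry -5/7): s1.
Ratio test on column s1 — row 1: (26/7)/(3/7) = 26/3; row 2: entry -4/7 ≤ 0. Minimum is 26/3 at row 1 (p leaves); pivot element 3/7.
After the second pivot the z-row RHS is 442/7 − (-5/7)·(26/3) = 208/3.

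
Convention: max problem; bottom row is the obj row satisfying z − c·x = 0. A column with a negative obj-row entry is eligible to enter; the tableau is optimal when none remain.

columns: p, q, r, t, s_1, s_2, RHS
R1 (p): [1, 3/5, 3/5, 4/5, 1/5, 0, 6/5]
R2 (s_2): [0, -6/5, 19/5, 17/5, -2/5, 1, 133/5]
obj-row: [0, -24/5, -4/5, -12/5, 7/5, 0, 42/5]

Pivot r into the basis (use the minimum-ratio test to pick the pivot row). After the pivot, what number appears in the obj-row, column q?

-4

Ratio test on column r — row 1: (6/5)/(3/5) = 2; row 2: (133/5)/(19/5) = 7. Minimum is 2 at row 1 (p leaves); pivot element 3/5.
Divide row 1 by 3/5; eliminate column r from the other rows.
obj-row update in column q: -24/5 − (-4/5)·1 = -4.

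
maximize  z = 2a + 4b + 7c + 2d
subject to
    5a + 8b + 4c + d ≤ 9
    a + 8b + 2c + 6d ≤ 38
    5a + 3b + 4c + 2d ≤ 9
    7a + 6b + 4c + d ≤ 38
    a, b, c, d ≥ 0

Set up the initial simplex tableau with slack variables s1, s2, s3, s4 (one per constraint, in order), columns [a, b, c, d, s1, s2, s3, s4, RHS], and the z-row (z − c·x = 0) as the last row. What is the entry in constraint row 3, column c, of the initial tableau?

Constraint 3 has coefficient 4 on c.

4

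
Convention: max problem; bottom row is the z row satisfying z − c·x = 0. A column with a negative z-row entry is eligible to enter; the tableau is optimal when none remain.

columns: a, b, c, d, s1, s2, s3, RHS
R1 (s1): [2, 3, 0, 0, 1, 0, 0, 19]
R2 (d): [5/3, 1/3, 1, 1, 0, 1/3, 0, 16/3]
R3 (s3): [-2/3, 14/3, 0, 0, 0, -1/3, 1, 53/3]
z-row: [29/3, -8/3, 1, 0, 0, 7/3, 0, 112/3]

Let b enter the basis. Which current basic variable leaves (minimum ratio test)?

s3

Column b entries and ratios — s1: 19/3 = 19/3; d: (16/3)/(1/3) = 16; s3: (53/3)/(14/3) = 53/14.
Smallest ratio is 53/14 in the row of s3, so s3 leaves.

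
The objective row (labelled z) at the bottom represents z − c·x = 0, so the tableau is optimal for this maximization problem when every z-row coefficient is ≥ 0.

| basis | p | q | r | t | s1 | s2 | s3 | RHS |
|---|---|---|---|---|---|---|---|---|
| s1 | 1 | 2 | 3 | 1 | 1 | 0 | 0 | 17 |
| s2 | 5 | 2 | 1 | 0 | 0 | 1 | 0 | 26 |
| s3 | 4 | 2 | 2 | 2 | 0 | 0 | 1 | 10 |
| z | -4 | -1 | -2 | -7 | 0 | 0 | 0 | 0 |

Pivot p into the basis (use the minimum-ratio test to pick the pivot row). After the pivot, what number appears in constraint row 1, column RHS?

Ratio test on column p — row 1: 17/1 = 17; row 2: 26/5 = 26/5; row 3: 10/4 = 5/2. Minimum is 5/2 at row 3 (s3 leaves); pivot element 4.
Divide row 3 by 4; eliminate column p from the other rows.
Row 1 update in column RHS: 17 − 1·(5/2) = 29/2.

29/2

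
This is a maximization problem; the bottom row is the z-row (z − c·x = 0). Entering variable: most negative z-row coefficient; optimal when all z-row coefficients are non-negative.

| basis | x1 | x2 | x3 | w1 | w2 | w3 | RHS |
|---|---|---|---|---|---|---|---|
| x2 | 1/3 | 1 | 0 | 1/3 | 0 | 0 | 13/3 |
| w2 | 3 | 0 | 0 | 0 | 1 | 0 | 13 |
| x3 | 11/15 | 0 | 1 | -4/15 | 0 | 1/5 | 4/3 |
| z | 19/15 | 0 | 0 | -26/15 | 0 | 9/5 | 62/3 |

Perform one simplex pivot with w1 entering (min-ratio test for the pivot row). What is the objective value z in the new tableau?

Ratio test on column w1 — row 1: (13/3)/(1/3) = 13; row 2: entry 0 ≤ 0; row 3: entry -4/15 ≤ 0. Minimum is 13 at row 1 (x2 leaves); pivot element 1/3.
Pivot on row 1; the z-row RHS becomes 62/3 − (-26/15)·13 = 216/5.

216/5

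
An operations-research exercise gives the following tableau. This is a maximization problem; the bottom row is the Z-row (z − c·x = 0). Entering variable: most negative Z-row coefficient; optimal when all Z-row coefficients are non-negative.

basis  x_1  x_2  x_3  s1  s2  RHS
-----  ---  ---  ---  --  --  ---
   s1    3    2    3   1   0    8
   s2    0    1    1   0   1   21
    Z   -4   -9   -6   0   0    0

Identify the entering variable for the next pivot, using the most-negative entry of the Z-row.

Negative Z-row entries: x_1: -4, x_2: -9, x_3: -6.
The most negative is -9 in column x_2, so x_2 enters.

x_2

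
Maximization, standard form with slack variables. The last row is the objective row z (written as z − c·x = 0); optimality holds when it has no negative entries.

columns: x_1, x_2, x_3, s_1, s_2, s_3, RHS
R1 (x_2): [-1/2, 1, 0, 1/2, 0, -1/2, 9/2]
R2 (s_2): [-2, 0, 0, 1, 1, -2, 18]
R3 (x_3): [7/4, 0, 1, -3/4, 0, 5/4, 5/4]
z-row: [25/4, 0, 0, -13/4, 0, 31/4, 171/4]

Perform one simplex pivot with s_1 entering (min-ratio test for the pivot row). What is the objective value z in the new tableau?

72

Ratio test on column s_1 — row 1: (9/2)/(1/2) = 9; row 2: 18/1 = 18; row 3: entry -3/4 ≤ 0. Minimum is 9 at row 1 (x_2 leaves); pivot element 1/2.
Pivot on row 1; the z-row RHS becomes 171/4 − (-13/4)·9 = 72.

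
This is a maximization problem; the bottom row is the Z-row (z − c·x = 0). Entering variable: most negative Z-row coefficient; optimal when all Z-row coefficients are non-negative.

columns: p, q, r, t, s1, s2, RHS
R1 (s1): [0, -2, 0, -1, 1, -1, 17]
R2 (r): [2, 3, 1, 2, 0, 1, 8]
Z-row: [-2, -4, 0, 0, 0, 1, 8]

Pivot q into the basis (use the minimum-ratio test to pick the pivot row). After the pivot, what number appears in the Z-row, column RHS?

Ratio test on column q — row 1: entry -2 ≤ 0; row 2: 8/3 = 8/3. Minimum is 8/3 at row 2 (r leaves); pivot element 3.
Divide row 2 by 3; eliminate column q from the other rows.
Z-row update in column RHS: 8 − (-4)·(8/3) = 56/3.

56/3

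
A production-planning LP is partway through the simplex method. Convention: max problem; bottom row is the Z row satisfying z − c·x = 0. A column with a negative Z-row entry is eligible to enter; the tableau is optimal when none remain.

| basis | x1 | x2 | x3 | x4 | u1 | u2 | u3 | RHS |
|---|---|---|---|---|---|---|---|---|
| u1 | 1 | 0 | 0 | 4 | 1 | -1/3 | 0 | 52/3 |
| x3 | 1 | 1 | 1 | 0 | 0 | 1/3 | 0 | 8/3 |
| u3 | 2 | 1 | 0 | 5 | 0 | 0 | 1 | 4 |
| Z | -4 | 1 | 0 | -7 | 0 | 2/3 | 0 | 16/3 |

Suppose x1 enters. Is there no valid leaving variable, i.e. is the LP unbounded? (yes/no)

Column x1 has positive entries in row(s) 1, 2, 3, so the ratio test bounds it — not unbounded.

no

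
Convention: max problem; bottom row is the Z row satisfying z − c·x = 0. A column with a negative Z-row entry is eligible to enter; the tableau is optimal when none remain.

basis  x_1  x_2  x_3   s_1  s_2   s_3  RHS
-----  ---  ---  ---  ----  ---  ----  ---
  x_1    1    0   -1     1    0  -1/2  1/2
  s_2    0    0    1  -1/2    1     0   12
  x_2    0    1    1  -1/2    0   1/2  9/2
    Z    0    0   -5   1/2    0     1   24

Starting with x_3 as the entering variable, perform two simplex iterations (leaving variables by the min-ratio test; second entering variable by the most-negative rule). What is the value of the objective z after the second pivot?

133/2

Ratio test on column x_3 — row 1: entry -1 ≤ 0; row 2: 12/1 = 12; row 3: (9/2)/1 = 9/2. Minimum is 9/2 at row 3 (x_2 leaves); pivot element 1.
Pivot on row 3; the Z-row RHS becomes 24 − (-5)·(9/2) = 93/2.
Next entering variable (most negative Z-row entry -2): s_1.
Ratio test on column s_1 — row 1: 5/(1/2) = 10; row 2: entry 0 ≤ 0; row 3: entry -1/2 ≤ 0. Minimum is 10 at row 1 (x_1 leaves); pivot element 1/2.
After the second pivot the Z-row RHS is 93/2 − (-2)·10 = 133/2.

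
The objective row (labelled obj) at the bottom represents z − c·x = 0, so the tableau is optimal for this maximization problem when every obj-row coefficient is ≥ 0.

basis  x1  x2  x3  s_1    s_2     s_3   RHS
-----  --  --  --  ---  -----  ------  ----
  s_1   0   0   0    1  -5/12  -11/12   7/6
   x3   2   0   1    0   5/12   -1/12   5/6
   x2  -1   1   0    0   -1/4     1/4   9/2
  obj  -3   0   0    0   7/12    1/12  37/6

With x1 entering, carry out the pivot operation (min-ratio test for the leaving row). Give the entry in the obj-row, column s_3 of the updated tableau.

-1/24

Ratio test on column x1 — row 1: entry 0 ≤ 0; row 2: (5/6)/2 = 5/12; row 3: entry -1 ≤ 0. Minimum is 5/12 at row 2 (x3 leaves); pivot element 2.
Divide row 2 by 2; eliminate column x1 from the other rows.
obj-row update in column s_3: 1/12 − (-3)·(-1/24) = -1/24.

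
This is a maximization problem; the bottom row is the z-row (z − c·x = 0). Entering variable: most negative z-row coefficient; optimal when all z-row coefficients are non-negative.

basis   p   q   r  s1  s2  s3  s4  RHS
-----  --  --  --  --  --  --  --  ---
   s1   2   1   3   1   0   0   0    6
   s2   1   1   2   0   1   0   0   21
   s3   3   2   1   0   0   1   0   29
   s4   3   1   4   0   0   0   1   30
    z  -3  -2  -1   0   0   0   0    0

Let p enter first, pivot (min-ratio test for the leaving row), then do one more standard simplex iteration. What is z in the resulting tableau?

12

Ratio test on column p — row 1: 6/2 = 3; row 2: 21/1 = 21; row 3: 29/3 = 29/3; row 4: 30/3 = 10. Minimum is 3 at row 1 (s1 leaves); pivot element 2.
Pivot on row 1; the z-row RHS becomes 0 − (-3)·3 = 9.
Next entering variable (most negative z-row entry -1/2): q.
Ratio test on column q — row 1: 3/(1/2) = 6; row 2: 18/(1/2) = 36; row 3: 20/(1/2) = 40; row 4: entry -1/2 ≤ 0. Minimum is 6 at row 1 (p leaves); pivot element 1/2.
After the second pivot the z-row RHS is 9 − (-1/2)·6 = 12.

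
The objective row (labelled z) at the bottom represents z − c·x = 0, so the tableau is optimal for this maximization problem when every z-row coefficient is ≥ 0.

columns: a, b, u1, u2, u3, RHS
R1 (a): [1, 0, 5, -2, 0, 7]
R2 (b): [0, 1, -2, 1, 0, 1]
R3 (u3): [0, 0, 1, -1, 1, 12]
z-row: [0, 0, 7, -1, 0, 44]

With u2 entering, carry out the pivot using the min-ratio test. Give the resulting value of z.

Ratio test on column u2 — row 1: entry -2 ≤ 0; row 2: 1/1 = 1; row 3: entry -1 ≤ 0. Minimum is 1 at row 2 (b leaves); pivot element 1.
Pivot on row 2; the z-row RHS becomes 44 − (-1)·1 = 45.

45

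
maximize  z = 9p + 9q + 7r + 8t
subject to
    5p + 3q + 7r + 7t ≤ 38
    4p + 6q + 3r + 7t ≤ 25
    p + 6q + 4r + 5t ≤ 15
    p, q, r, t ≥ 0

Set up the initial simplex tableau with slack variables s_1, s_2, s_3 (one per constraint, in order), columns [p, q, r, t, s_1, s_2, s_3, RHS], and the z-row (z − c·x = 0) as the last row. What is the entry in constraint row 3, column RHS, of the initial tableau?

15

The RHS of constraint 3 is b_3 = 15.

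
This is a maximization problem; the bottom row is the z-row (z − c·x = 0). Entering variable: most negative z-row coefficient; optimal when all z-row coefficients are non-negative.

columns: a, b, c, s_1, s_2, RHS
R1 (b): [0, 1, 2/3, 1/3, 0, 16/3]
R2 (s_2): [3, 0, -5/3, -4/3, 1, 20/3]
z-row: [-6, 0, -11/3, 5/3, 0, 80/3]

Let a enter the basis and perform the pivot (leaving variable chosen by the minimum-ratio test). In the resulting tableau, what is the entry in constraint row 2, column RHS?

20/9

Ratio test on column a — row 1: entry 0 ≤ 0; row 2: (20/3)/3 = 20/9. Minimum is 20/9 at row 2 (s_2 leaves); pivot element 3.
Divide row 2 by 3; eliminate column a from the other rows.
In the new row 2, the RHS entry is the old entry divided by the pivot: (20/3)/3 = 20/9.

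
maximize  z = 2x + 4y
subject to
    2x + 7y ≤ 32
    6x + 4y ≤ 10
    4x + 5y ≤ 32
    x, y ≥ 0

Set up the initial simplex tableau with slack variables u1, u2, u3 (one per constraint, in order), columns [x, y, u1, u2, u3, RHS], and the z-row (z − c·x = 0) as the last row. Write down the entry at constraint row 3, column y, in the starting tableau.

Constraint 3 has coefficient 5 on y.

5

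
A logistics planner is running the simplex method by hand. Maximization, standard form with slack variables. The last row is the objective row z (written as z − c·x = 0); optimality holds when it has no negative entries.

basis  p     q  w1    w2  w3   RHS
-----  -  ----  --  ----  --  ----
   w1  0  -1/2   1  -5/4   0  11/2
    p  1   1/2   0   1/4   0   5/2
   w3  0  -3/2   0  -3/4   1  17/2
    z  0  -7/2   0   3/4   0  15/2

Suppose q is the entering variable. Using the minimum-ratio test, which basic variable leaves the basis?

Column q entries and ratios — w1: -1/2 ≤ 0, skip; p: (5/2)/(1/2) = 5; w3: -3/2 ≤ 0, skip.
Smallest ratio is 5 in the row of p, so p leaves.

p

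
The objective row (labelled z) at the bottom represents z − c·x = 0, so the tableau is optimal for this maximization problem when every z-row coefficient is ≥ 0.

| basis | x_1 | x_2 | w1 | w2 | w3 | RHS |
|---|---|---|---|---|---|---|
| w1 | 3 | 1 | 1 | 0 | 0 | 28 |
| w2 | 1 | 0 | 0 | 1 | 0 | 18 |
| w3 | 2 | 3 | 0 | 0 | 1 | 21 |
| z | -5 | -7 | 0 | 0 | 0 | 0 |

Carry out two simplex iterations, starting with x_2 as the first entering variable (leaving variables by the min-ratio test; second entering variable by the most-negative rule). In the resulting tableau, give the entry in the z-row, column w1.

1/7

Ratio test on column x_2 — row 1: 28/1 = 28; row 2: entry 0 ≤ 0; row 3: 21/3 = 7. Minimum is 7 at row 3 (w3 leaves); pivot element 3.
Divide row 3 by 3; eliminate column x_2 from the other rows.
Second iteration: most negative z-row entry is -1/3 in column x_1, so x_1 enters.
Ratio test on column x_1 — row 1: 21/(7/3) = 9; row 2: 18/1 = 18; row 3: 7/(2/3) = 21/2. Minimum is 9 at row 1 (w1 leaves); pivot element 7/3.
Divide row 1 by 7/3; eliminate column x_1 from the other rows.
After both pivots, the entry at the z-row, column w1 is 1/7.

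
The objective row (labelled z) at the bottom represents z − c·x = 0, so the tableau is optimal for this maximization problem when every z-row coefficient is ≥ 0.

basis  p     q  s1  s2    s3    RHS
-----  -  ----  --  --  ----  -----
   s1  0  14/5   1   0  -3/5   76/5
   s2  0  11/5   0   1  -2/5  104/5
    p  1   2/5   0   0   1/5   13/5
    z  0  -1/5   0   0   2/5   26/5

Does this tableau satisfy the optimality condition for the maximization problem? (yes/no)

The z-row has a negative entry -1/5 in column q, so it is not optimal.

no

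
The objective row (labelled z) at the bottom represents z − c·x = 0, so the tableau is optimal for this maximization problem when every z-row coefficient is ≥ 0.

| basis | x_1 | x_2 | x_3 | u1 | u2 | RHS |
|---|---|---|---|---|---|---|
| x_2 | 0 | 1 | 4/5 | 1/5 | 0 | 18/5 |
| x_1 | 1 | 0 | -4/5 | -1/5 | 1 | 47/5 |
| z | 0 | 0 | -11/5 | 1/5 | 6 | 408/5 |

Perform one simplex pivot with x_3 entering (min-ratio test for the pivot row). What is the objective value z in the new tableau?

Ratio test on column x_3 — row 1: (18/5)/(4/5) = 9/2; row 2: entry -4/5 ≤ 0. Minimum is 9/2 at row 1 (x_2 leaves); pivot element 4/5.
Pivot on row 1; the z-row RHS becomes 408/5 − (-11/5)·(9/2) = 183/2.

183/2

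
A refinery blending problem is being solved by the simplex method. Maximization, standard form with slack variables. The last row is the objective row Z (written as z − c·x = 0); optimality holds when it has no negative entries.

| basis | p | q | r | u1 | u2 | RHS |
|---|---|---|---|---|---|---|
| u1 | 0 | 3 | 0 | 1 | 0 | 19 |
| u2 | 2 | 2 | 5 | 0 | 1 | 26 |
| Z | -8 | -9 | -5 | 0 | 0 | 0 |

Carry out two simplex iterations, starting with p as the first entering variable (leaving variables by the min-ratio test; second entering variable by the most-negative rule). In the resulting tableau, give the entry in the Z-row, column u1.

Ratio test on column p — row 1: entry 0 ≤ 0; row 2: 26/2 = 13. Minimum is 13 at row 2 (u2 leaves); pivot element 2.
Divide row 2 by 2; eliminate column p from the other rows.
Second iteration: most negative Z-row entry is -1 in column q, so q enters.
Ratio test on column q — row 1: 19/3 = 19/3; row 2: 13/1 = 13. Minimum is 19/3 at row 1 (u1 leaves); pivot element 3.
Divide row 1 by 3; eliminate column q from the other rows.
After both pivots, the entry at the Z-row, column u1 is 1/3.

1/3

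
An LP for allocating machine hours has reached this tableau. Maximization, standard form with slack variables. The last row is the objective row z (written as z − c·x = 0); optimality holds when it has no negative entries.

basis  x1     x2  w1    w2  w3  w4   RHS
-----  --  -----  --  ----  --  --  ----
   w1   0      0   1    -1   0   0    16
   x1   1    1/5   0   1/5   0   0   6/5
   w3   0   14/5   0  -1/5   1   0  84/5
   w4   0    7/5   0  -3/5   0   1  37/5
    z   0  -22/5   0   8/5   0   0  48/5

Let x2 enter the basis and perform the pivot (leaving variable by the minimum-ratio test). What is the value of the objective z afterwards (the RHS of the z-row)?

230/7

Ratio test on column x2 — row 1: entry 0 ≤ 0; row 2: (6/5)/(1/5) = 6; row 3: (84/5)/(14/5) = 6; row 4: (37/5)/(7/5) = 37/7. Minimum is 37/7 at row 4 (w4 leaves); pivot element 7/5.
Pivot on row 4; the z-row RHS becomes 48/5 − (-22/5)·(37/7) = 230/7.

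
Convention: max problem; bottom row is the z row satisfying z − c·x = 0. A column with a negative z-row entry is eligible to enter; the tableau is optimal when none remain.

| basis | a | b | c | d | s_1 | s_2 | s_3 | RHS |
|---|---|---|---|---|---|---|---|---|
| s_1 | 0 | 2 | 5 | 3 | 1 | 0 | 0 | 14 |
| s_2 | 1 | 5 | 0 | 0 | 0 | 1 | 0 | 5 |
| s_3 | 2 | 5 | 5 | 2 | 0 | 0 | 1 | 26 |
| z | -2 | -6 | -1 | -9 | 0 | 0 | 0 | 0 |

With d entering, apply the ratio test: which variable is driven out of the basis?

s_1

Column d entries and ratios — s_1: 14/3 = 14/3; s_2: 0 ≤ 0, skip; s_3: 26/2 = 13.
Smallest ratio is 14/3 in the row of s_1, so s_1 leaves.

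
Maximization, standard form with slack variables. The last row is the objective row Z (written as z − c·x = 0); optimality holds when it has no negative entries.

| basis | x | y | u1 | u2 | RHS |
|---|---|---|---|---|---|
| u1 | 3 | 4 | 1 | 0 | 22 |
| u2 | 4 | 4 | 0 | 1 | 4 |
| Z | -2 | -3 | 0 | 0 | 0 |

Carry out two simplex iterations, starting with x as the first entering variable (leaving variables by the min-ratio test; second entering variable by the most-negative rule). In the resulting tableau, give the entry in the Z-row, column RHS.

Ratio test on column x — row 1: 22/3 = 22/3; row 2: 4/4 = 1. Minimum is 1 at row 2 (u2 leaves); pivot element 4.
Divide row 2 by 4; eliminate column x from the other rows.
Second iteration: most negative Z-row entry is -1 in column y, so y enters.
Ratio test on column y — row 1: 19/1 = 19; row 2: 1/1 = 1. Minimum is 1 at row 2 (x leaves); pivot element 1.
Divide row 2 by 1; eliminate column y from the other rows.
After both pivots, the entry at the Z-row, column RHS is 3.

3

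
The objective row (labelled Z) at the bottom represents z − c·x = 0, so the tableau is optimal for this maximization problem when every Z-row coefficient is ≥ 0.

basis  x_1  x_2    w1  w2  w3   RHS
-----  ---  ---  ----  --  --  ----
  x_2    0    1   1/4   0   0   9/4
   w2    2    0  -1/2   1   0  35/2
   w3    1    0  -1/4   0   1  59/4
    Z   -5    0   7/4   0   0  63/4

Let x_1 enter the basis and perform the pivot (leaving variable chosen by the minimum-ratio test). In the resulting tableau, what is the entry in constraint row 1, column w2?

0

Ratio test on column x_1 — row 1: entry 0 ≤ 0; row 2: (35/2)/2 = 35/4; row 3: (59/4)/1 = 59/4. Minimum is 35/4 at row 2 (w2 leaves); pivot element 2.
Divide row 2 by 2; eliminate column x_1 from the other rows.
Row 1 update in column w2: 0 − 0·(1/2) = 0.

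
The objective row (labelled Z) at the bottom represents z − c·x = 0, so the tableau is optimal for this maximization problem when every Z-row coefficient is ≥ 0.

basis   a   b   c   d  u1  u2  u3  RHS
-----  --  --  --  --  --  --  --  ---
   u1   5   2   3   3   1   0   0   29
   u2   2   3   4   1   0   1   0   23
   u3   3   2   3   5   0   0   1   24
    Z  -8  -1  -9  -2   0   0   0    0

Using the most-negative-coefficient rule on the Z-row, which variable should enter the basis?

Negative Z-row entries: a: -8, b: -1, c: -9, d: -2.
The most negative is -9 in column c, so c enters.

c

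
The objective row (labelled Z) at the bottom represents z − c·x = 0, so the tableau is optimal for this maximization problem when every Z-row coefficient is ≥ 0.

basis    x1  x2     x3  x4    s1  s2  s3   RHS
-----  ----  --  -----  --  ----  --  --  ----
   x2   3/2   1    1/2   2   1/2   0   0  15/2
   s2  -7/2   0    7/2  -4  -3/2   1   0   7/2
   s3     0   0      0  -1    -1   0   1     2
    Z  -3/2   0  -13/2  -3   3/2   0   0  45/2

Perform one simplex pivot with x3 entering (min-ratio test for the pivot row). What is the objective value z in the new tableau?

29

Ratio test on column x3 — row 1: (15/2)/(1/2) = 15; row 2: (7/2)/(7/2) = 1; row 3: entry 0 ≤ 0. Minimum is 1 at row 2 (s2 leaves); pivot element 7/2.
Pivot on row 2; the Z-row RHS becomes 45/2 − (-13/2)·1 = 29.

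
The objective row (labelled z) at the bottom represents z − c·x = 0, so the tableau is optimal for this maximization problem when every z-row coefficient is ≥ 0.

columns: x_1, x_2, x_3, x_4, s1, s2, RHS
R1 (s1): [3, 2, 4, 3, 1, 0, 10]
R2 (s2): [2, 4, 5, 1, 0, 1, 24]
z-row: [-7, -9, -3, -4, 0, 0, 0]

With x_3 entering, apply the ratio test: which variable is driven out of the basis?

s1

Column x_3 entries and ratios — s1: 10/4 = 5/2; s2: 24/5 = 24/5.
Smallest ratio is 5/2 in the row of s1, so s1 leaves.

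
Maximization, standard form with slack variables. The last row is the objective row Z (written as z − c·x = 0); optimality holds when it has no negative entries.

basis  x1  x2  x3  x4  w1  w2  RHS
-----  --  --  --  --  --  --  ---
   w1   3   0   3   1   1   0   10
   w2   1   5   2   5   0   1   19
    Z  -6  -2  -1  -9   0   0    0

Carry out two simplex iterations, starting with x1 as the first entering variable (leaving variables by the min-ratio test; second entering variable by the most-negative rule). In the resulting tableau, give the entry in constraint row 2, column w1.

-1/14

Ratio test on column x1 — row 1: 10/3 = 10/3; row 2: 19/1 = 19. Minimum is 10/3 at row 1 (w1 leaves); pivot element 3.
Divide row 1 by 3; eliminate column x1 from the other rows.
Second iteration: most negative Z-row entry is -7 in column x4, so x4 enters.
Ratio test on column x4 — row 1: (10/3)/(1/3) = 10; row 2: (47/3)/(14/3) = 47/14. Minimum is 47/14 at row 2 (w2 leaves); pivot element 14/3.
Divide row 2 by 14/3; eliminate column x4 from the other rows.
After both pivots, the entry at constraint row 2, column w1 is -1/14.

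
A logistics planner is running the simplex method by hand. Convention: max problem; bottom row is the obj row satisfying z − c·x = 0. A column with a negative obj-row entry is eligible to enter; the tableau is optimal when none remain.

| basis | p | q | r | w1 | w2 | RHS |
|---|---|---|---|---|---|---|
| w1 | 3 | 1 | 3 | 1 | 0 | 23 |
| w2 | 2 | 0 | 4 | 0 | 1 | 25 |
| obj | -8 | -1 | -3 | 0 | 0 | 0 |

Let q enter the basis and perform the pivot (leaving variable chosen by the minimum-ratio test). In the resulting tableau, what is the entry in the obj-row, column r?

0

Ratio test on column q — row 1: 23/1 = 23; row 2: entry 0 ≤ 0. Minimum is 23 at row 1 (w1 leaves); pivot element 1.
Divide row 1 by 1; eliminate column q from the other rows.
obj-row update in column r: -3 − (-1)·3 = 0.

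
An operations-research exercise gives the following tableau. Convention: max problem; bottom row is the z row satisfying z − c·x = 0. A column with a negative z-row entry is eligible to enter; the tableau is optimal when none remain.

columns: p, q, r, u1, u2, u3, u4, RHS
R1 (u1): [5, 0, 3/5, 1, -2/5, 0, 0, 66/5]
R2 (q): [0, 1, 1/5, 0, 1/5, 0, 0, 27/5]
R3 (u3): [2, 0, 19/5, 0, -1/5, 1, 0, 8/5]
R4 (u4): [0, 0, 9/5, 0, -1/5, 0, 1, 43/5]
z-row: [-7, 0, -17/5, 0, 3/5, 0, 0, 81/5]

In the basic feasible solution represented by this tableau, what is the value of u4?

43/5

u4 is basic (row 4); its value is the RHS of that row, 43/5.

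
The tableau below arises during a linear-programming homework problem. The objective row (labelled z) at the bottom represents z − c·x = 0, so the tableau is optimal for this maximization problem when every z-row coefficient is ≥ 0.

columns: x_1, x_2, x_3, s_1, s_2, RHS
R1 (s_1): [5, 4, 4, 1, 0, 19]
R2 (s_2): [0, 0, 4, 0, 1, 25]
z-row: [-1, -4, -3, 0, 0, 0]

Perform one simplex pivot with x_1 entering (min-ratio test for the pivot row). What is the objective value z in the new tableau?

19/5

Ratio test on column x_1 — row 1: 19/5 = 19/5; row 2: entry 0 ≤ 0. Minimum is 19/5 at row 1 (s_1 leaves); pivot element 5.
Pivot on row 1; the z-row RHS becomes 0 − (-1)·(19/5) = 19/5.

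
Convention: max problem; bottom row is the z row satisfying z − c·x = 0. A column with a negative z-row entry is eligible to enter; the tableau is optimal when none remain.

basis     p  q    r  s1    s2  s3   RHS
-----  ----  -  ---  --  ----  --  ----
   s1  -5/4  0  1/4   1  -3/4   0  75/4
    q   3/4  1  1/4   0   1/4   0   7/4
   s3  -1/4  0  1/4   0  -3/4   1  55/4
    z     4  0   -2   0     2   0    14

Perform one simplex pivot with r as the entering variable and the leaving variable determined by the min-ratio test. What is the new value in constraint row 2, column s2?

Ratio test on column r — row 1: (75/4)/(1/4) = 75; row 2: (7/4)/(1/4) = 7; row 3: (55/4)/(1/4) = 55. Minimum is 7 at row 2 (q leaves); pivot element 1/4.
Divide row 2 by 1/4; eliminate column r from the other rows.
In the new row 2, the s2 entry is the old entry divided by the pivot: (1/4)/(1/4) = 1.

1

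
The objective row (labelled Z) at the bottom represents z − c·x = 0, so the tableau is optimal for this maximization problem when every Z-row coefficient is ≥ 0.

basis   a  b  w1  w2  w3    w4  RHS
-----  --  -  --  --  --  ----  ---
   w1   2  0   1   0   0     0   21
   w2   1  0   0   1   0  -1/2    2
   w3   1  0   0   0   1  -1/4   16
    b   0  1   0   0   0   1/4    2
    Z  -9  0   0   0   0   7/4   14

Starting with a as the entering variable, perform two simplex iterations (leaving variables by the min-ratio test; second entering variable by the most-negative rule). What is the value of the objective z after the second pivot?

Ratio test on column a — row 1: 21/2 = 21/2; row 2: 2/1 = 2; row 3: 16/1 = 16; row 4: entry 0 ≤ 0. Minimum is 2 at row 2 (w2 leaves); pivot element 1.
Pivot on row 2; the Z-row RHS becomes 14 − (-9)·2 = 32.
Next entering variable (most negative Z-row entry -11/4): w4.
Ratio test on column w4 — row 1: 17/1 = 17; row 2: entry -1/2 ≤ 0; row 3: 14/(1/4) = 56; row 4: 2/(1/4) = 8. Minimum is 8 at row 4 (b leaves); pivot element 1/4.
After the second pivot the Z-row RHS is 32 − (-11/4)·8 = 54.

54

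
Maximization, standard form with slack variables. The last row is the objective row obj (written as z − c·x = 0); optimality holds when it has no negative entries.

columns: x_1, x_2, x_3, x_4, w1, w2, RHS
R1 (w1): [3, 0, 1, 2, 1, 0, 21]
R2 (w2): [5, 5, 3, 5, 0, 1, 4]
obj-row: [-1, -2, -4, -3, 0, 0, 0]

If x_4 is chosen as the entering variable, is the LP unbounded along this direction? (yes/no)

Column x_4 has positive entries in row(s) 1, 2, so the ratio test bounds it — not unbounded.

no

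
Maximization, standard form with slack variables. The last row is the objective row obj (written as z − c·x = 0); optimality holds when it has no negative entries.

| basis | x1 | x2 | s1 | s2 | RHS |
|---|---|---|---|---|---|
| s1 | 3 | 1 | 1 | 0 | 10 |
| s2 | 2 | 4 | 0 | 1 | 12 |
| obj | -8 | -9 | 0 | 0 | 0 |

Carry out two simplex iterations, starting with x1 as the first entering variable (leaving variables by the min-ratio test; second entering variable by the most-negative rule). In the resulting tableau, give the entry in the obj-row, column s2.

19/10

Ratio test on column x1 — row 1: 10/3 = 10/3; row 2: 12/2 = 6. Minimum is 10/3 at row 1 (s1 leaves); pivot element 3.
Divide row 1 by 3; eliminate column x1 from the other rows.
Second iteration: most negative obj-row entry is -19/3 in column x2, so x2 enters.
Ratio test on column x2 — row 1: (10/3)/(1/3) = 10; row 2: (16/3)/(10/3) = 8/5. Minimum is 8/5 at row 2 (s2 leaves); pivot element 10/3.
Divide row 2 by 10/3; eliminate column x2 from the other rows.
After both pivots, the entry at the obj-row, column s2 is 19/10.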